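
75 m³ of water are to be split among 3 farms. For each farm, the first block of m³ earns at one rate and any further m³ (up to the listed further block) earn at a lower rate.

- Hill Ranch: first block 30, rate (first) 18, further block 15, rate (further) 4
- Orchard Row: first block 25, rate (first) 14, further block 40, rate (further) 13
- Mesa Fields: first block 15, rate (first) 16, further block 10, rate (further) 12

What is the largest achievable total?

Treat each block as its own option and order by rate: Hill Ranch/tier1 18 > Mesa Fields/tier1 16 > Orchard Row/tier1 14 > Orchard Row/tier2 13 > Mesa Fields/tier2 12 > Hill Ranch/tier2 4.
Hill Ranch tier1 at 18: fill all 30 → 45 left.
Mesa Fields/tier1 (16): +15 → 30 left.
Orchard Row/tier1 (14): +25 → 5 left.
Orchard Row tier2 at 13: only 5 left, fill 5.
Total = 18×30 + 16×15 + 14×25 + 13×5 = 1195.

1195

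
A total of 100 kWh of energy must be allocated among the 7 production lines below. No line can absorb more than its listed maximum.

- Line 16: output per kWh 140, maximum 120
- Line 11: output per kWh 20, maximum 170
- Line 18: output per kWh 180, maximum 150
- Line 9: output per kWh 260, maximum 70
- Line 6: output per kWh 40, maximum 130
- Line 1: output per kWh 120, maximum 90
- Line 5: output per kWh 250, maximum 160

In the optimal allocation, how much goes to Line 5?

Order the production lines by output per kWh: Line 9 260 > Line 5 250 > Line 18 180 > Line 16 140 > Line 1 120 > Line 6 40 > Line 11 20.
Give Line 9 70 to hit its cap of 70 → 30 left.
Line 5: +30 (room for 160) → 30. Pool exhausted.

30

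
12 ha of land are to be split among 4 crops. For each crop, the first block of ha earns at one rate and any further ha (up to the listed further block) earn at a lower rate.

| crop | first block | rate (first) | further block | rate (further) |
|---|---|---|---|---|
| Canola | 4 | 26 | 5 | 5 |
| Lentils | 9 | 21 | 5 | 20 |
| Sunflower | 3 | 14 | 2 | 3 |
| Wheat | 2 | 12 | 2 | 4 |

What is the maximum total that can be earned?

Treat each block as its own option and order by rate: Canola/tier1 26 > Lentils/tier1 21 > Lentils/tier2 20 > Sunflower/tier1 14 > Wheat/tier1 12 > Canola/tier2 5 > Wheat/tier2 4 > Sunflower/tier2 3.
Canola/tier1 (26): +4 — 8 left.
Lentils/tier1: +8 of 9 at 21; pool empty.
Total = 26×4 + 21×8 = 272.

272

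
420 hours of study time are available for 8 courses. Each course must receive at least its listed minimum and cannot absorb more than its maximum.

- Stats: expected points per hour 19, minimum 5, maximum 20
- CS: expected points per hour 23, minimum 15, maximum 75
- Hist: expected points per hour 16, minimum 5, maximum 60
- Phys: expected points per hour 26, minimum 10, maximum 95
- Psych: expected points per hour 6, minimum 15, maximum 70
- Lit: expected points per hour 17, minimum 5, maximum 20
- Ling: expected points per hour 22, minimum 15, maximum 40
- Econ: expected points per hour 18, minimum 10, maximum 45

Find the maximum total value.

7955

Meeting every minimum uses 5+15+5+10+15+5+15+10 = 80 hours, leaving 340.
Rank by expected points per hour: Phys 26 > CS 23 > Ling 22 > Stats 19 > Econ 18 > Lit 17 > Hist 16 > Psych 6.
Give Phys 85 more to hit its cap of 95 ; 255 left.
Give CS 60 more to hit its cap of 75 ; 195 left.
Ling takes 25 more to reach its cap of 40 ; 170 left.
Give Stats 15 more to hit its cap of 20 ; 155 left.
Give Econ 35 more to hit its cap of 45 ; 120 left.
Lit takes 15 more to reach its cap of 20 ; 105 left.
Hist: +55 to 60 (cap) ; 50 left.
Only 50 left; Psych takes them to reach 65.
Total = 19×20 + 23×75 + 16×60 + 26×95 + 6×65 + 17×20 + 22×40 + 18×45 = 7955.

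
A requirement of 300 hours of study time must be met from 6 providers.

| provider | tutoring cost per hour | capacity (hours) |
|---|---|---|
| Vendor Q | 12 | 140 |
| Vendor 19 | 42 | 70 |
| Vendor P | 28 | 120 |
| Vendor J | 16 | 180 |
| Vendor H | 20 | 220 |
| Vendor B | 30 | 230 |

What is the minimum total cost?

Fill from the cheapest provider first.
Take 140 from Vendor Q at 12 — need 160 more.
Vendor J (16): take the remaining 160 — done.
Vendor H, Vendor P, Vendor B, Vendor 19: unused.
Cost = 140×12 + 160×16 = 4240.

4240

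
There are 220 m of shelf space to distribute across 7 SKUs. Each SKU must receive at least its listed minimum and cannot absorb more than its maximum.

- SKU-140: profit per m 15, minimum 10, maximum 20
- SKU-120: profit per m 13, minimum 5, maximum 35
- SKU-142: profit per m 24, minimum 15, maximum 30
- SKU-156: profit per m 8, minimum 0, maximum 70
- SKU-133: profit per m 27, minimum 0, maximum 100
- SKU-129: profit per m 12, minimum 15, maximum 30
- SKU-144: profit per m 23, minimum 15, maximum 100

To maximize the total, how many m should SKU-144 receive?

60

Meeting every minimum uses 10+5+15+0+0+15+15 = 60 m, leaving 160.
Highest profit per m first: SKU-133 27 > SKU-142 24 > SKU-144 23 > SKU-140 15 > SKU-120 13 > SKU-129 12 > SKU-156 8.
SKU-133 takes 100 more to reach its cap of 100 — 60 left.
SKU-142 takes 15 more to reach its cap of 30 — 45 left.
Only 45 left; SKU-144 takes them to reach 60.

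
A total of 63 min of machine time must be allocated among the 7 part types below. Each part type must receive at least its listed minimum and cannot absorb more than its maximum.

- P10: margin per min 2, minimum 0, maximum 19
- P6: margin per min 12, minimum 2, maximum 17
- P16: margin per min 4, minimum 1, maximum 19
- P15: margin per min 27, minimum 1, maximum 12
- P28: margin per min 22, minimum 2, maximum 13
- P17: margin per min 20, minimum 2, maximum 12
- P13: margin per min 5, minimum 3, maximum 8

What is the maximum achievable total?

1098

Meeting every minimum uses 0+2+1+1+2+2+3 = 11 min, leaving 52.
Rank by margin per min: P15 27 > P28 22 > P17 20 > P6 12 > P13 5 > P16 4 > P10 2.
P15: +11 to 12 (cap) → 41 left.
P28: +11 to 13 (cap) → 30 left.
P17: +10 to 12 (cap) → 20 left.
Give P6 15 more to hit its cap of 17 → 5 left.
P13: +5 to 8 (cap) → 0 left.
Total = 12×17 + 4×1 + 27×12 + 22×13 + 20×12 + 5×8 = 1098.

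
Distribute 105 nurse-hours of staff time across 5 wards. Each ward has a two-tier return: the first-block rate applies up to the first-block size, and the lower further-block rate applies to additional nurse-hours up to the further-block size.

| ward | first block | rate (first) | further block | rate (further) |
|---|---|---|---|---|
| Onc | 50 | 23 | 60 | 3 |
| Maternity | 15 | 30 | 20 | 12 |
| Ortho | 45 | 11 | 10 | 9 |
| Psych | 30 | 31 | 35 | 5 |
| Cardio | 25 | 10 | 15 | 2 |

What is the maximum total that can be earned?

2650

Rank every tier by rate: Psych/first 31 > Maternity/first 30 > Onc/first 23 > Maternity/second 12 > Ortho/first 11 > Cardio/first 10 > Ortho/second 9 > Psych/second 5 > Onc/second 3 > Cardio/second 2.
Psych/first (31): +30 — 75 left.
Maternity/first (30): +15 — 60 left.
Fill Onc first block (50 at 23) — 10 left.
Maternity second at 12: only 10 left, fill 10.
Total = 31×30 + 30×15 + 23×50 + 12×10 = 2650.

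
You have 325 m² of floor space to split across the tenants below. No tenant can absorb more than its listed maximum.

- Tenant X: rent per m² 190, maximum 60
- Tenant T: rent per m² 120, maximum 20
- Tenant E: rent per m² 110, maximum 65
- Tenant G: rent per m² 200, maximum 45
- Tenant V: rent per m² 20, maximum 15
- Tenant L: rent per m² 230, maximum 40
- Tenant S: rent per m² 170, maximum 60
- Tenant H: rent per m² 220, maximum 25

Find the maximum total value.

55050

Rank by rent per m²: Tenant L 230 > Tenant H 220 > Tenant G 200 > Tenant X 190 > Tenant S 170 > Tenant T 120 > Tenant E 110 > Tenant V 20.
Tenant L: +40 to 40 (cap) → 285 left.
Tenant H: +25 to 25 (cap) → 260 left.
Tenant G: +45 to 45 (cap) → 215 left.
Tenant X takes 60 to reach its cap of 60 → 155 left.
Tenant S takes 60 to reach its cap of 60 → 95 left.
Tenant T: +20 to 20 (cap) → 75 left.
Give Tenant E 65 to hit its cap of 65 → 10 left.
Tenant V has room for 15 but only 10 remain, so it gets 10.
Total = 190×60 + 120×20 + 110×65 + 200×45 + 20×10 + 230×40 + 170×60 + 220×25 = 55050.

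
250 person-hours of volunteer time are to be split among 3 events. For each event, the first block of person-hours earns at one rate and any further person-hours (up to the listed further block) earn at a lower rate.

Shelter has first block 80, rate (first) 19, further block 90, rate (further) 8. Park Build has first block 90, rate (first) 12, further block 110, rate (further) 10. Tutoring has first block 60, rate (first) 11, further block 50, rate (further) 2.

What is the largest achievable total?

3460

Rank every tier by rate: Shelter/T1 19 > Park Build/T1 12 > Tutoring/T1 11 > Park Build/T2 10 > Shelter/T2 8 > Tutoring/T2 2.
Shelter/T1 (19): +80 → 170 left.
Fill Park Build T1 block (90 at 12) → 80 left.
Fill Tutoring T1 block (60 at 11) → 20 left.
Park Build/T2: +20 of 110 at 10; pool empty.
Total = 19×80 + 12×90 + 11×60 + 10×20 = 3460.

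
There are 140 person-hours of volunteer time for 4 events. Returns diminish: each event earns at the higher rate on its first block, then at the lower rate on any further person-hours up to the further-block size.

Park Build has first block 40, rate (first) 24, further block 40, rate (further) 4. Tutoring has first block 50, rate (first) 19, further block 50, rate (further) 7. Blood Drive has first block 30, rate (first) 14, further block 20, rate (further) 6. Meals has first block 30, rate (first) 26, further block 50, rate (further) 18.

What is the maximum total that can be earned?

3050

Rank every tier by rate: Meals/first 26 > Park Build/first 24 > Tutoring/first 19 > Meals/second 18 > Blood Drive/first 14 > Tutoring/second 7 > Blood Drive/second 6 > Park Build/second 4.
Meals first at 26: fill all 30 — 110 left.
Fill Park Build first block (40 at 24) — 70 left.
Tutoring/first (19): +50 — 20 left.
Meals/second: +20 of 50 at 18; pool empty.
Total = 26×30 + 24×40 + 19×50 + 18×20 = 3050.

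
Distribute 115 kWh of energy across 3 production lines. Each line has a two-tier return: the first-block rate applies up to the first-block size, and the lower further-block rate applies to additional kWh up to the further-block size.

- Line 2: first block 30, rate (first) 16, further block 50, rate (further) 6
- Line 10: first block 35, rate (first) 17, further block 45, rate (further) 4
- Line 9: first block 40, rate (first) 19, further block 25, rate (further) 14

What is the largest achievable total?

1975

Rank every tier by rate: Line 9/T1 19 > Line 10/T1 17 > Line 2/T1 16 > Line 9/T2 14 > Line 2/T2 6 > Line 10/T2 4.
Fill Line 9 T1 block (40 at 19) — 75 left.
Fill Line 10 T1 block (35 at 17) — 40 left.
Line 2 T1 at 16: fill all 30 — 10 left.
Line 9 T2 at 14: only 10 left, fill 10.
Total = 19×40 + 17×35 + 16×30 + 14×10 = 1975.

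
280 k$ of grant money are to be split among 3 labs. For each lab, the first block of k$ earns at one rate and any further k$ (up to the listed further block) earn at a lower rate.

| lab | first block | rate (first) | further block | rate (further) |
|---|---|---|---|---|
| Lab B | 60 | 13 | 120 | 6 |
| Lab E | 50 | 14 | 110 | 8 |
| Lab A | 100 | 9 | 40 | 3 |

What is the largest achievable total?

2940

Rank every tier by rate: Lab E/first 14 > Lab B/first 13 > Lab A/first 9 > Lab E/second 8 > Lab B/second 6 > Lab A/second 3.
Fill Lab E first block (50 at 14) → 230 left.
Lab B first at 13: fill all 60 → 170 left.
Fill Lab A first block (100 at 9) → 70 left.
Lab E second at 8: only 70 left, fill 70.
Total = 14×50 + 13×60 + 9×100 + 8×70 = 2940.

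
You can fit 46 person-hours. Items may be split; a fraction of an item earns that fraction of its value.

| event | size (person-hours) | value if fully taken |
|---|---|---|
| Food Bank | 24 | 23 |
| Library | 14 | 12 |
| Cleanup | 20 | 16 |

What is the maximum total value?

Sort by value density: Food Bank 23/24≈0.958, Library 12/14≈0.857, Cleanup 16/20≈0.8.
All 24 person-hours of Food Bank fit (value 23) ; 22 remain.
Take all of Library (14 person-hours, value 12) ; 8 person-hours left.
Only 8 person-hours remain; take 8/20 of Cleanup for value 16×8/20 = 6.4.
Total value = 41.4.

41.4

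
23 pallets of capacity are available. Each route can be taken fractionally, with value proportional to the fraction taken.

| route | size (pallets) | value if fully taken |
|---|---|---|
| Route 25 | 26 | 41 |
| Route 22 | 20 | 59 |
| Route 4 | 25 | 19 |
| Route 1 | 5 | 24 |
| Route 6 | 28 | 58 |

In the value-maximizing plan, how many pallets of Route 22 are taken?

Rank by value-to-size ratio: Route 1 24/5≈4.8, Route 22 59/20≈2.95, Route 6 58/28≈2.07, Route 25 41/26≈1.58, Route 4 19/25≈0.76.
All 5 pallets of Route 1 fit (value 24) ; 18 remain.
Fill the last 18 pallets with part of Route 22: 18/20 of it earns 53.1.

18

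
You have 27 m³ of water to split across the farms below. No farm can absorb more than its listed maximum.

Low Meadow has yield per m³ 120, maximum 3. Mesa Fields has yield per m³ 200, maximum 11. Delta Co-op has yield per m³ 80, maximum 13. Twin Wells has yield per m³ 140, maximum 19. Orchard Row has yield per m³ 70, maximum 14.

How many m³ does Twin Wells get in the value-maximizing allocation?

16

Rank by yield per m³: Mesa Fields 200 > Twin Wells 140 > Low Meadow 120 > Delta Co-op 80 > Orchard Row 70.
Give Mesa Fields 11 to hit its cap of 11 — 16 left.
Twin Wells: +16 (room for 19) → 16. Pool exhausted.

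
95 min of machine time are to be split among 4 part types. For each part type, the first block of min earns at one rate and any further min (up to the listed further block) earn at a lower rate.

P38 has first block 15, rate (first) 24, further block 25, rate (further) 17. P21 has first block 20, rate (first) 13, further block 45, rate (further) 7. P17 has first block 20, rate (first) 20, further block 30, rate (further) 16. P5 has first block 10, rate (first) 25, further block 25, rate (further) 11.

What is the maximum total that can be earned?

1835

Rank every tier by rate: P5/first 25 > P38/first 24 > P17/first 20 > P38/second 17 > P17/second 16 > P21/first 13 > P5/second 11 > P21/second 7.
P5 first at 25: fill all 10 — 85 left.
P38 first at 24: fill all 15 — 70 left.
P17/first (20): +20 — 50 left.
P38/second (17): +25 — 25 left.
P17 second at 16: only 25 left, fill 25.
Total = 25×10 + 24×15 + 20×20 + 17×25 + 16×25 = 1835.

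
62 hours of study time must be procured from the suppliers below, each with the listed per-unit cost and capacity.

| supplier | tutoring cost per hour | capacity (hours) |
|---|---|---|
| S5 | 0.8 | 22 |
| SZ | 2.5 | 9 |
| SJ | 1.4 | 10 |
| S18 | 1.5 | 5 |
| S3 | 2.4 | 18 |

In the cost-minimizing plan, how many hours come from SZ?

Use suppliers in increasing cost order.
Take 22 from S5 at 0.8 → need 40 more.
Take 10 from SJ at 1.4 → need 30 more.
Take 5 from S18 at 1.5 → need 25 more.
S3 at 2.4: take all 18 hours → 7 still needed.
Take 7 from SZ at 2.5 to finish.

7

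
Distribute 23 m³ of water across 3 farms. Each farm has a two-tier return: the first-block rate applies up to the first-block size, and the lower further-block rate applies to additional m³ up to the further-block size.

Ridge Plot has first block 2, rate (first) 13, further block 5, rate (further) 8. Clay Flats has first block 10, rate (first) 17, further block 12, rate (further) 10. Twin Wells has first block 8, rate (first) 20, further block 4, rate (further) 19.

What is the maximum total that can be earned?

Rank every tier by rate: Twin Wells/tier1 20 > Twin Wells/tier2 19 > Clay Flats/tier1 17 > Ridge Plot/tier1 13 > Clay Flats/tier2 10 > Ridge Plot/tier2 8.
Twin Wells/tier1 (20): +8 ; 15 left.
Twin Wells tier2 at 19: fill all 4 ; 11 left.
Clay Flats tier1 at 17: fill all 10 ; 1 left.
Ridge Plot tier1 at 13: only 1 left, fill 1.
Total = 20×8 + 19×4 + 17×10 + 13×1 = 419.

419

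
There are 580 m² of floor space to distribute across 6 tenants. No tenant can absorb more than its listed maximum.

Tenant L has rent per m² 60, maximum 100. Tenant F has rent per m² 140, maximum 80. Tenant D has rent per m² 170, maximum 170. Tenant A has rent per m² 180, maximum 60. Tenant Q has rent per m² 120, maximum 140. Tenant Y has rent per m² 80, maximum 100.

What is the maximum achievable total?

Rank by rent per m²: Tenant A 180 > Tenant D 170 > Tenant F 140 > Tenant Q 120 > Tenant Y 80 > Tenant L 60.
Give Tenant A 60 to hit its cap of 60 ; 520 left.
Tenant D: +170 to 170 (cap) ; 350 left.
Tenant F takes 80 to reach its cap of 80 ; 270 left.
Tenant Q takes 140 to reach its cap of 140 ; 130 left.
Give Tenant Y 100 to hit its cap of 100 ; 30 left.
Tenant L: +30 (room for 100) → 30. Pool exhausted.
Total = 60×30 + 140×80 + 170×170 + 180×60 + 120×140 + 80×100 = 77500.

77500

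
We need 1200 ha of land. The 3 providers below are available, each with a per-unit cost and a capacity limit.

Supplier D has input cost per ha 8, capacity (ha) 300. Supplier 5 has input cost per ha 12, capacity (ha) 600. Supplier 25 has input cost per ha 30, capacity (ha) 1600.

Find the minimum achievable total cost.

Use providers in increasing cost order.
Take 300 from Supplier D at 8 — need 900 more.
Supplier 5 at 12: take all 600 ha — 300 still needed.
Supplier 25 (30): take the remaining 300 — done.
Cost = 300×8 + 600×12 + 300×30 = 18600.

18600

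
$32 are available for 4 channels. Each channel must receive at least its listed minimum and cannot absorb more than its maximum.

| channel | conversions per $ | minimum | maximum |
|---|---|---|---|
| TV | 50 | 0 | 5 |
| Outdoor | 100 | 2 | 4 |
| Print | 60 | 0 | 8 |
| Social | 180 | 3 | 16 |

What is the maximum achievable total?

3960

Meeting every minimum uses 0+2+0+3 = 5 $, leaving 27.
Rank by conversions per $: Social 180 > Outdoor 100 > Print 60 > TV 50.
Give Social 13 more to hit its cap of 16 — 14 left.
Outdoor takes 2 more to reach its cap of 4 — 12 left.
Give Print 8 more to hit its cap of 8 — 4 left.
TV: +4 (room for 5) → 4. Pool exhausted.
Total = 50×4 + 100×4 + 60×8 + 180×16 = 3960.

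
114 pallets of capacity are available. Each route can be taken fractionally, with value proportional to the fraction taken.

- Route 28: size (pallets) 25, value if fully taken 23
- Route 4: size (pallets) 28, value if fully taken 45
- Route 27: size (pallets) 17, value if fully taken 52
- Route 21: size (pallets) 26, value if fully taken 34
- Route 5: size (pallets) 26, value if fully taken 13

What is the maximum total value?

163

Sort by value density: Route 27 52/17≈3.06, Route 4 45/28≈1.61, Route 21 34/26≈1.31, Route 28 23/25≈0.92, Route 5 13/26≈0.5.
Take all of Route 27 (17 pallets, value 52) ; 97 pallets left.
Route 4: take in full, 28 pallets for value 45 ; 69 left.
Route 21: take in full, 26 pallets for value 34 ; 43 left.
All 25 pallets of Route 28 fit (value 23) ; 18 remain.
18 pallets left: a 18/26 share of Route 5 gives 13×18/26 = 9.
Total value = 163.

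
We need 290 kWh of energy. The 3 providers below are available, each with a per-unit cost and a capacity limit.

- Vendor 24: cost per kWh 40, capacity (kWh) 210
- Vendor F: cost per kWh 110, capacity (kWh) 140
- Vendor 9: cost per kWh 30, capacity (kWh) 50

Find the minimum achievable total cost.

Fill from the cheapest provider first.
Vendor 9 (30): use full 50 → 240 kWh to go.
Vendor 24 (40): use full 210 → 30 kWh to go.
Vendor F (110): take the remaining 30 → done.
Cost = 50×30 + 210×40 + 30×110 = 13200.

13200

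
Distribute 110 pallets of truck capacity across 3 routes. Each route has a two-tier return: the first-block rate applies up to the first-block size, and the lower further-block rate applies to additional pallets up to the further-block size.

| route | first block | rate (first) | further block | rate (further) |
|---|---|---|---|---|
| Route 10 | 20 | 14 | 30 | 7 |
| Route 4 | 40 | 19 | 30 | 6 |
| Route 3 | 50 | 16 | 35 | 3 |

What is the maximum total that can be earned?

1840

Rank every tier by rate: Route 4/T1 19 > Route 3/T1 16 > Route 10/T1 14 > Route 10/T2 7 > Route 4/T2 6 > Route 3/T2 3.
Fill Route 4 T1 block (40 at 19) → 70 left.
Route 3/T1 (16): +50 → 20 left.
Route 10 T1 at 14: fill all 20 → 0 left.
Total = 19×40 + 16×50 + 14×20 = 1840.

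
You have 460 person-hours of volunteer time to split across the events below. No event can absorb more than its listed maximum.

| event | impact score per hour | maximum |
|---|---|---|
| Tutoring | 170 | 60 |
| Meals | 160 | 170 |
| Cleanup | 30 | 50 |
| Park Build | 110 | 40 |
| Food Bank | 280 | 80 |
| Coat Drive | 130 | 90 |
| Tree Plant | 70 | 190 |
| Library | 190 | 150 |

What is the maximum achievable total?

Order the events by impact score per hour: Food Bank 280 > Library 190 > Tutoring 170 > Meals 160 > Coat Drive 130 > Park Build 110 > Tree Plant 70 > Cleanup 30.
Food Bank takes 80 to reach its cap of 80 → 380 left.
Library takes 150 to reach its cap of 150 → 230 left.
Tutoring takes 60 to reach its cap of 60 → 170 left.
Meals: +170 to 170 (cap) → 0 left.
Total = 170×60 + 160×170 + 280×80 + 190×150 = 88300.

88300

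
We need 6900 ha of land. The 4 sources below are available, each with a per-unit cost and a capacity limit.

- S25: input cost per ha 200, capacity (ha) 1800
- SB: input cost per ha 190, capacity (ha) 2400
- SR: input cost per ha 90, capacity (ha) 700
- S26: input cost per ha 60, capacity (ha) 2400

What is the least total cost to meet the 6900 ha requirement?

Fill from the cheapest source first.
S26 at 60: take all 2400 ha → 4500 still needed.
SR at 90: take all 700 ha → 3800 still needed.
SB (190): use full 2400 → 1400 ha to go.
Take 1400 from S25 at 200 to finish.
Cost = 2400×60 + 700×90 + 2400×190 + 1400×200 = 943000.

943000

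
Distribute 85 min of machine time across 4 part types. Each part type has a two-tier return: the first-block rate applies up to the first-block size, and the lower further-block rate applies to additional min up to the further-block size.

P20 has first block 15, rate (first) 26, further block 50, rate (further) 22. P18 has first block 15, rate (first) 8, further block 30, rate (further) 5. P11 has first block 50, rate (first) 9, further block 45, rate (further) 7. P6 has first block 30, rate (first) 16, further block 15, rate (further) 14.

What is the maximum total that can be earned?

Order all 8 blocks by rate: P20/T1 26 > P20/T2 22 > P6/T1 16 > P6/T2 14 > P11/T1 9 > P18/T1 8 > P11/T2 7 > P18/T2 5.
P20 T1 at 26: fill all 15 ; 70 left.
P20/T2 (22): +50 ; 20 left.
P6 T1 at 16: only 20 left, fill 20.
Total = 26×15 + 22×50 + 16×20 = 1810.

1810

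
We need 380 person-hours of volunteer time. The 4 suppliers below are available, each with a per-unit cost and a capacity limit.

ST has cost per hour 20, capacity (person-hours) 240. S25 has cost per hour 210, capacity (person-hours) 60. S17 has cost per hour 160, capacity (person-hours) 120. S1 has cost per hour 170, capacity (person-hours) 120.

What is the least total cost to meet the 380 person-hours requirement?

27400

Fill from the cheapest supplier first.
ST (20): use full 240 — 140 person-hours to go.
Take 120 from S17 at 160 — need 20 more.
S1 at 170: take 20 of its 120 — requirement met.
S25: unused.
Cost = 240×20 + 120×160 + 20×170 = 27400.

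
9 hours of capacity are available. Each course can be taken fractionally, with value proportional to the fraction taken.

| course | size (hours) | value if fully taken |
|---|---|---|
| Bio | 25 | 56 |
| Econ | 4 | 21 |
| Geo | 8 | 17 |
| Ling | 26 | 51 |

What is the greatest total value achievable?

32.2

Sort by value density: Econ 21/4≈5.25, Bio 56/25≈2.24, Geo 17/8≈2.12, Ling 51/26≈1.96.
Econ: take in full, 4 hours for value 21 — 5 left.
Fill the last 5 hours with part of Bio: 5/25 of it earns 11.2.
Total value = 32.2.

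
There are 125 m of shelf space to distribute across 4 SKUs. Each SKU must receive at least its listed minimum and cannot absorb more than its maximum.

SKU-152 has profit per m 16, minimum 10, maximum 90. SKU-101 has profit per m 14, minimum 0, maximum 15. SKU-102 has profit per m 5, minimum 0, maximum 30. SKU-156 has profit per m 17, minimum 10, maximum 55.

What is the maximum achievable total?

2055

Meeting every minimum uses 10+0+0+10 = 20 m, leaving 105.
Order the SKUs by profit per m: SKU-156 17 > SKU-152 16 > SKU-101 14 > SKU-102 5.
Give SKU-156 45 more to hit its cap of 55 → 60 left.
SKU-152: +60 (room for 80) → 70. Pool exhausted.
Total = 16×70 + 17×55 = 2055.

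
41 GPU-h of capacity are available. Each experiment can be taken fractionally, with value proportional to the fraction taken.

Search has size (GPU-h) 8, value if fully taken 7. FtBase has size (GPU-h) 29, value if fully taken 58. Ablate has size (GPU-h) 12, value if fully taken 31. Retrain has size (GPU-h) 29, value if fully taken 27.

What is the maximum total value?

89

Best value per unit of size first: Ablate 31/12≈2.58, FtBase 58/29≈2, Retrain 27/29≈0.931, Search 7/8≈0.875.
All 12 GPU-h of Ablate fit (value 31) ; 29 remain.
All 29 GPU-h of FtBase fit (value 58) ; 0 remain.
Total value = 89.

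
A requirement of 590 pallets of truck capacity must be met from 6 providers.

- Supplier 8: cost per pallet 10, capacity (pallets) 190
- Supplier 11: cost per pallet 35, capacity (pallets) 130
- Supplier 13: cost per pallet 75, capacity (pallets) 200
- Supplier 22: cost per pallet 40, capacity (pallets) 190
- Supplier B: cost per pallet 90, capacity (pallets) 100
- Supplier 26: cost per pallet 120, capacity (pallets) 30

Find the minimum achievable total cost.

Fill from the cheapest provider first.
Supplier 8 (10): use full 190 — 400 pallets to go.
Supplier 11 (35): use full 130 — 270 pallets to go.
Supplier 22 at 40: take all 190 pallets — 80 still needed.
Supplier 13 at 75: take 80 of its 200 — requirement met.
Supplier B, Supplier 26: unused.
Cost = 190×10 + 130×35 + 190×40 + 80×75 = 20050.

20050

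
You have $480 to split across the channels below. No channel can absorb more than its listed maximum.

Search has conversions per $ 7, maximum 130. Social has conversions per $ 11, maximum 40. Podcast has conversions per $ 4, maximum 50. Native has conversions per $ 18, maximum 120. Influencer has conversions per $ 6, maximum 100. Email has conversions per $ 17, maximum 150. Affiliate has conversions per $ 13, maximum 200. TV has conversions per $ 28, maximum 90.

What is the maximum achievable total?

Rank by conversions per $: TV 28 > Native 18 > Email 17 > Affiliate 13 > Social 11 > Search 7 > Influencer 6 > Podcast 4.
TV takes 90 to reach its cap of 90 ; 390 left.
Native takes 120 to reach its cap of 120 ; 270 left.
Email takes 150 to reach its cap of 150 ; 120 left.
Affiliate: +120 (room for 200) → 120. Pool exhausted.
Total = 18×120 + 17×150 + 13×120 + 28×90 = 8790.

8790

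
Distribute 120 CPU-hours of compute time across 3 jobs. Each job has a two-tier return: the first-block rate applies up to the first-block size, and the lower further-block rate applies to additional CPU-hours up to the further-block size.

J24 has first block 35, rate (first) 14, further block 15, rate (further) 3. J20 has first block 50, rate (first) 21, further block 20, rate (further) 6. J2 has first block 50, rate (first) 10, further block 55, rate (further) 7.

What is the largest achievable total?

1890

Treat each block as its own option and order by rate: J20/tier1 21 > J24/tier1 14 > J2/tier1 10 > J2/tier2 7 > J20/tier2 6 > J24/tier2 3.
J20 tier1 at 21: fill all 50 → 70 left.
Fill J24 tier1 block (35 at 14) → 35 left.
J2/tier1: +35 of 50 at 10; pool empty.
Total = 21×50 + 14×35 + 10×35 = 1890.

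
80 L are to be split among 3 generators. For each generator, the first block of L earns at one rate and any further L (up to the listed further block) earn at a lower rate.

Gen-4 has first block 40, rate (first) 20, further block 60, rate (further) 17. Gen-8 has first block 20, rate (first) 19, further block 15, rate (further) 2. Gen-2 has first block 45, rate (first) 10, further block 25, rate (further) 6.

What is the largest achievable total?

1520

Order all 6 blocks by rate: Gen-4/T1 20 > Gen-8/T1 19 > Gen-4/T2 17 > Gen-2/T1 10 > Gen-2/T2 6 > Gen-8/T2 2.
Gen-4 T1 at 20: fill all 40 ; 40 left.
Gen-8/T1 (19): +20 ; 20 left.
Gen-4 T2 at 17: only 20 left, fill 20.
Total = 20×40 + 19×20 + 17×20 = 1520.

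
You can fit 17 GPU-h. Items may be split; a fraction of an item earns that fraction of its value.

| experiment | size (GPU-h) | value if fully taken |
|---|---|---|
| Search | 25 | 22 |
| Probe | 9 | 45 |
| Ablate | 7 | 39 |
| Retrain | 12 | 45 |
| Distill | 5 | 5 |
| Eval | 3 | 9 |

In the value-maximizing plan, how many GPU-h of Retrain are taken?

1

Best value per unit of size first: Ablate 39/7≈5.57, Probe 45/9≈5, Retrain 45/12≈3.75, Eval 9/3≈3, Distill 5/5≈1, Search 22/25≈0.88.
Ablate: take in full, 7 GPU-h for value 39 → 10 left.
All 9 GPU-h of Probe fit (value 45) → 1 remain.
Only 1 GPU-h remain; take 1/12 of Retrain for value 45×1/12 = 3.75.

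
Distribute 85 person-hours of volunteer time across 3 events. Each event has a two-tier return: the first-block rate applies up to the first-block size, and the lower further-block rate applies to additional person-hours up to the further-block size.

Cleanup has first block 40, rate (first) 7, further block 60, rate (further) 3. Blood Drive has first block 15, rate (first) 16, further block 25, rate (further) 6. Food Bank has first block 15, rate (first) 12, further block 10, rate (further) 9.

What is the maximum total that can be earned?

820

Rank every tier by rate: Blood Drive/first 16 > Food Bank/first 12 > Food Bank/second 9 > Cleanup/first 7 > Blood Drive/second 6 > Cleanup/second 3.
Blood Drive first at 16: fill all 15 → 70 left.
Food Bank/first (12): +15 → 55 left.
Food Bank second at 9: fill all 10 → 45 left.
Cleanup first at 7: fill all 40 → 5 left.
Blood Drive second at 6: only 5 left, fill 5.
Total = 16×15 + 12×15 + 9×10 + 7×40 + 6×5 = 820.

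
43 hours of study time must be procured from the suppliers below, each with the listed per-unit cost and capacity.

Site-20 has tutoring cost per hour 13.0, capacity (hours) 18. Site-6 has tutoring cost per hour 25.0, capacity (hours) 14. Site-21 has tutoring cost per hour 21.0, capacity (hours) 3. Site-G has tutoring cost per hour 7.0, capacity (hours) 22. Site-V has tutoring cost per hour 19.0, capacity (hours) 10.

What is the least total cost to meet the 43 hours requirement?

Fill from the cheapest supplier first.
Take 22 from Site-G at 7.0 — need 21 more.
Take 18 from Site-20 at 13.0 — need 3 more.
Site-V at 19.0: take 3 of its 10 — requirement met.
Site-21, Site-6: unused.
Cost = 22×7.0 + 18×13.0 + 3×19.0 = 445.

445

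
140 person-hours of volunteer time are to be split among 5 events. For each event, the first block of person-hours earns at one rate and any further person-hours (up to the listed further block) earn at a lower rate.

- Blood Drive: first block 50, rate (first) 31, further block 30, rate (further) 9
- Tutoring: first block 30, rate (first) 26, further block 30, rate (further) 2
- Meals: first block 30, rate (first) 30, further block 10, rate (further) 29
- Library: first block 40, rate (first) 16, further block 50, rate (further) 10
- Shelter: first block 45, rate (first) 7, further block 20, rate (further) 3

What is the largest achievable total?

Rank every tier by rate: Blood Drive/first 31 > Meals/first 30 > Meals/second 29 > Tutoring/first 26 > Library/first 16 > Library/second 10 > Blood Drive/second 9 > Shelter/first 7 > Shelter/second 3 > Tutoring/second 2.
Blood Drive first at 31: fill all 50 → 90 left.
Meals first at 30: fill all 30 → 60 left.
Meals/second (29): +10 → 50 left.
Tutoring/first (26): +30 → 20 left.
Library/first: +20 of 40 at 16; pool empty.
Total = 31×50 + 30×30 + 29×10 + 26×30 + 16×20 = 3840.

3840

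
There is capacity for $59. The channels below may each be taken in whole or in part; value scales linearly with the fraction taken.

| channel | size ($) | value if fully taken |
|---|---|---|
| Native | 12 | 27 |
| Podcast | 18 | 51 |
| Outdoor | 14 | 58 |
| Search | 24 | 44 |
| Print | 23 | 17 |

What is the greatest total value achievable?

Sort by value density: Outdoor 58/14≈4.14, Podcast 51/18≈2.83, Native 27/12≈2.25, Search 44/24≈1.83, Print 17/23≈0.739.
Take all of Outdoor (14 $, value 58) ; 45 $ left.
All 18 $ of Podcast fit (value 51) ; 27 remain.
Take all of Native (12 $, value 27) ; 15 $ left.
15 $ left: a 15/24 share of Search gives 44×15/24 = 27.5.
Total value = 163.5.

163.5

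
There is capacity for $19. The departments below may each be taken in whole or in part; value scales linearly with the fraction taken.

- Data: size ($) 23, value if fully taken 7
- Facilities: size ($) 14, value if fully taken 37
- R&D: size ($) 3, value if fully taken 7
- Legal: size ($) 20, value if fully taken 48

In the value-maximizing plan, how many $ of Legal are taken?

Sort by value density: Facilities 37/14≈2.64, Legal 48/20≈2.4, R&D 7/3≈2.33, Data 7/23≈0.304.
All 14 $ of Facilities fit (value 37) — 5 remain.
5 $ left: a 5/20 share of Legal gives 48×5/20 = 12.

5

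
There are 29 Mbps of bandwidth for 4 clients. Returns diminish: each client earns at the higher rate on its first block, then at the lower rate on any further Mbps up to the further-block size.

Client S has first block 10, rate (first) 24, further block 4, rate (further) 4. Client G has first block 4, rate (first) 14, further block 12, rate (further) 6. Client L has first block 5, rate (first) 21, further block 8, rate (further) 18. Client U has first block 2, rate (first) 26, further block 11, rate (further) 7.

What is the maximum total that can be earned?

Treat each block as its own option and order by rate: Client U/T1 26 > Client S/T1 24 > Client L/T1 21 > Client L/T2 18 > Client G/T1 14 > Client U/T2 7 > Client G/T2 6 > Client S/T2 4.
Client U/T1 (26): +2 ; 27 left.
Fill Client S T1 block (10 at 24) ; 17 left.
Client L T1 at 21: fill all 5 ; 12 left.
Client L T2 at 18: fill all 8 ; 4 left.
Fill Client G T1 block (4 at 14) ; 0 left.
Total = 26×2 + 24×10 + 21×5 + 18×8 + 14×4 = 597.

597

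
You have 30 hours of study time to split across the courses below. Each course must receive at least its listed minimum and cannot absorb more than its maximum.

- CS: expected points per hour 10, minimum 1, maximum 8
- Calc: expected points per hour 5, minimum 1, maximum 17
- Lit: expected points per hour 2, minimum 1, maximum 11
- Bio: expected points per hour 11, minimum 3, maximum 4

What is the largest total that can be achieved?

Meeting every minimum uses 1+1+1+3 = 6 hours, leaving 24.
Order the courses by expected points per hour: Bio 11 > CS 10 > Calc 5 > Lit 2.
Give Bio 1 more to hit its cap of 4 → 23 left.
Give CS 7 more to hit its cap of 8 → 16 left.
Give Calc 16 more to hit its cap of 17 → 0 left.
Total = 10×8 + 5×17 + 2×1 + 11×4 = 211.

211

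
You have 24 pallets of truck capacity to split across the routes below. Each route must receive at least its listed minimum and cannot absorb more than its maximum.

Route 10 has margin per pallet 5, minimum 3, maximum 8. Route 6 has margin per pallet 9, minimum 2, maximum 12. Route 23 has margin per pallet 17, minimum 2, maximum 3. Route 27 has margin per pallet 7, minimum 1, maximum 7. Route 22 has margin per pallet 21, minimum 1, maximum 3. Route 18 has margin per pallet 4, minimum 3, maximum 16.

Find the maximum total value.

247

Meeting every minimum uses 3+2+2+1+1+3 = 12 pallets, leaving 12.
Highest margin per pallet first: Route 22 21 > Route 23 17 > Route 6 9 > Route 27 7 > Route 10 5 > Route 18 4.
Route 22: +2 to 3 (cap) — 10 left.
Route 23: +1 to 3 (cap) — 9 left.
Only 9 left; Route 6 takes them to reach 11.
Total = 5×3 + 9×11 + 17×3 + 7×1 + 21×3 + 4×3 = 247.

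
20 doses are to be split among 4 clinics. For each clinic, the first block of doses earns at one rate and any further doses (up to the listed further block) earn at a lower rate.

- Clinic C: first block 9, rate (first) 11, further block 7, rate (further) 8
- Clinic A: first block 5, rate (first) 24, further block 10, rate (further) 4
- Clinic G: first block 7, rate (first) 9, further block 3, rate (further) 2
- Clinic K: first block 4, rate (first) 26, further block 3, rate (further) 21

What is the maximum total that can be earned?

375

Rank every tier by rate: Clinic K/tier1 26 > Clinic A/tier1 24 > Clinic K/tier2 21 > Clinic C/tier1 11 > Clinic G/tier1 9 > Clinic C/tier2 8 > Clinic A/tier2 4 > Clinic G/tier2 2.
Clinic K tier1 at 26: fill all 4 → 16 left.
Clinic A/tier1 (24): +5 → 11 left.
Fill Clinic K tier2 block (3 at 21) → 8 left.
Clinic C tier1 at 11: only 8 left, fill 8.
Total = 26×4 + 24×5 + 21×3 + 11×8 = 375.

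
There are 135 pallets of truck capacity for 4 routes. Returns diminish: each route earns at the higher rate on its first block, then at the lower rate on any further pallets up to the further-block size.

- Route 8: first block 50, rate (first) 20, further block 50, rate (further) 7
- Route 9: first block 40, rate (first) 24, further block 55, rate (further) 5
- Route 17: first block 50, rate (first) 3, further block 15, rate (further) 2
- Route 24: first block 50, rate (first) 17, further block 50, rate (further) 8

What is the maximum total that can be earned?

Rank every tier by rate: Route 9/first 24 > Route 8/first 20 > Route 24/first 17 > Route 24/second 8 > Route 8/second 7 > Route 9/second 5 > Route 17/first 3 > Route 17/second 2.
Route 9/first (24): +40 → 95 left.
Route 8 first at 20: fill all 50 → 45 left.
Route 24/first: +45 of 50 at 17; pool empty.
Total = 24×40 + 20×50 + 17×45 = 2725.

2725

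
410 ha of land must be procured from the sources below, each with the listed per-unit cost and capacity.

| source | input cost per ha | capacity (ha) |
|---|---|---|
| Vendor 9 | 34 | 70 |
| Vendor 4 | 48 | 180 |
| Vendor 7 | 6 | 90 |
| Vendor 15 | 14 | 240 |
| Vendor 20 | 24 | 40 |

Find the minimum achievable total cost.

Use sources in increasing cost order.
Vendor 7 (6): use full 90 ; 320 ha to go.
Take 240 from Vendor 15 at 14 ; need 80 more.
Take 40 from Vendor 20 at 24 ; need 40 more.
Vendor 9 at 34: take 40 of its 70 ; requirement met.
Vendor 4: unused.
Cost = 90×6 + 240×14 + 40×24 + 40×34 = 6220.

6220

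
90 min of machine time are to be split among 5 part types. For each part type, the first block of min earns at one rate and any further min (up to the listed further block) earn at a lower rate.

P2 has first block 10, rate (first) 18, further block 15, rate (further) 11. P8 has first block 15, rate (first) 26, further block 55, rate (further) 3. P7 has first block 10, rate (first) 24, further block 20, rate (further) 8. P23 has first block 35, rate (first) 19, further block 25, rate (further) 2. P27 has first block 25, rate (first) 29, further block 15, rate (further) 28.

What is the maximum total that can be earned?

Order all 10 blocks by rate: P27/T1 29 > P27/T2 28 > P8/T1 26 > P7/T1 24 > P23/T1 19 > P2/T1 18 > P2/T2 11 > P7/T2 8 > P8/T2 3 > P23/T2 2.
P27/T1 (29): +25 ; 65 left.
Fill P27 T2 block (15 at 28) ; 50 left.
P8 T1 at 26: fill all 15 ; 35 left.
P7/T1 (24): +10 ; 25 left.
25 remain; put them into P23 T1 at 19.
Total = 29×25 + 28×15 + 26×15 + 24×10 + 19×25 = 2250.

2250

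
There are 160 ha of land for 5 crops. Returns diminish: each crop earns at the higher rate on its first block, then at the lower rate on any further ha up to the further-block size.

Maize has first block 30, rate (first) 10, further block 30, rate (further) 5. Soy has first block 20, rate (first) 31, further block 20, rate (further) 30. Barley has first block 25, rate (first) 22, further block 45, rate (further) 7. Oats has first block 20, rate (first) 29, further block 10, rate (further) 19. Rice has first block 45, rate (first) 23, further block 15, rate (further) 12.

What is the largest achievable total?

3805

Rank every tier by rate: Soy/tier1 31 > Soy/tier2 30 > Oats/tier1 29 > Rice/tier1 23 > Barley/tier1 22 > Oats/tier2 19 > Rice/tier2 12 > Maize/tier1 10 > Barley/tier2 7 > Maize/tier2 5.
Soy tier1 at 31: fill all 20 — 140 left.
Soy/tier2 (30): +20 — 120 left.
Fill Oats tier1 block (20 at 29) — 100 left.
Rice/tier1 (23): +45 — 55 left.
Barley/tier1 (22): +25 — 30 left.
Oats tier2 at 19: fill all 10 — 20 left.
Rice tier2 at 12: fill all 15 — 5 left.
5 remain; put them into Maize tier1 at 10.
Total = 31×20 + 30×20 + 29×20 + 23×45 + 22×25 + 19×10 + 12×15 + 10×5 = 3805.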